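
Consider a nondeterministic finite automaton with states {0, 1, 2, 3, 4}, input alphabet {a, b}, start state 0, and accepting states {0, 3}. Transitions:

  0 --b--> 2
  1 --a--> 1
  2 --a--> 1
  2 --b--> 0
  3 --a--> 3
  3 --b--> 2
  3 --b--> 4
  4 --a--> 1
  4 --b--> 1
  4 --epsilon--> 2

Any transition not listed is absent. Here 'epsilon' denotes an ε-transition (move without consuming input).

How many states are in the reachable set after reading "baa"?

1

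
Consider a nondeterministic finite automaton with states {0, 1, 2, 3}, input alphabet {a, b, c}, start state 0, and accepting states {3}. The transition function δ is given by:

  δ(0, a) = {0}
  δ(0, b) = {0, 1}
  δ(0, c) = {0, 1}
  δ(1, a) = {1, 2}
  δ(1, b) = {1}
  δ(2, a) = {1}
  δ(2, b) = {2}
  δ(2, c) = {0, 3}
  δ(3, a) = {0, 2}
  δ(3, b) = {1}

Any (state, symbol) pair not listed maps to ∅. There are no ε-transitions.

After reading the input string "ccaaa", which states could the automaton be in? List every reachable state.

{0, 1, 2}

Start in {0}.
Read 'c': {0} → {0, 1}.
Read 'c': {0, 1} → {0, 1}.
Read 'a': {0, 1} → {0, 1, 2}.
Read 'a': {0, 1, 2} → {0, 1, 2}.
Read 'a': {0, 1, 2} → {0, 1, 2}.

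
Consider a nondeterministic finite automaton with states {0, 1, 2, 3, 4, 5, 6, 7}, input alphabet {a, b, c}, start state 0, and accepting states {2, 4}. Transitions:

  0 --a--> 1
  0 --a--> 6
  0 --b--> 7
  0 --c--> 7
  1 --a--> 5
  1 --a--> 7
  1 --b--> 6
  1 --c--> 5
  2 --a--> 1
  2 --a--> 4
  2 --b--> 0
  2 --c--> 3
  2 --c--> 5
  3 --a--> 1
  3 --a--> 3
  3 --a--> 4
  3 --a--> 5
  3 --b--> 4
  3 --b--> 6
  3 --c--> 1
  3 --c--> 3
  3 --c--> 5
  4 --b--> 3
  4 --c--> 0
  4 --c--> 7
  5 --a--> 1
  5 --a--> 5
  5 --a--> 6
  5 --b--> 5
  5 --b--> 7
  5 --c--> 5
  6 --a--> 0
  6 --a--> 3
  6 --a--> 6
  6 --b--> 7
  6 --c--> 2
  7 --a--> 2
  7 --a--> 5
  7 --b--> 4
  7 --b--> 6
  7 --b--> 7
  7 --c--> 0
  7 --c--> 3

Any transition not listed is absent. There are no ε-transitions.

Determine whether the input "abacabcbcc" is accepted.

No

Start in {0}.
Read 'a': 0→{1, 6}; now {1, 6}.
Read 'b': 1→{6}, 6→{7}; now {6, 7}.
Read 'a': 6→{0, 3, 6}, 7→{2, 5}; now {0, 2, 3, 5, 6}.
Read 'c': 0→{7}, 2→{3, 5}, 3→{1, 3, 5}, 5→{5}, 6→{2}; now {1, 2, 3, 5, 7}.
Read 'a': 1→{5, 7}, 2→{1, 4}, 3→{1, 3, 4, 5}, 5→{1, 5, 6}, 7→{2, 5}; now {1, 2, 3, 4, 5, 6, 7}.
Read 'b': 1→{6}, 2→{0}, 3→{4, 6}, 4→{3}, 5→{5, 7}, 6→{7}, 7→{4, 6, 7}; now {0, 3, 4, 5, 6, 7}.
Read 'c': 0→{7}, 3→{1, 3, 5}, 4→{0, 7}, 5→{5}, 6→{2}, 7→{0, 3}; now {0, 1, 2, 3, 5, 7}.
Read 'b': 0→{7}, 1→{6}, 2→{0}, 3→{4, 6}, 5→{5, 7}, 7→{4, 6, 7}; now {0, 4, 5, 6, 7}.
Read 'c': 0→{7}, 4→{0, 7}, 5→{5}, 6→{2}, 7→{0, 3}; now {0, 2, 3, 5, 7}.
Read 'c': 0→{7}, 2→{3, 5}, 3→{1, 3, 5}, 5→{5}, 7→{0, 3}; now {0, 1, 3, 5, 7}.
The final set {0, 1, 3, 5, 7} contains no accepting state.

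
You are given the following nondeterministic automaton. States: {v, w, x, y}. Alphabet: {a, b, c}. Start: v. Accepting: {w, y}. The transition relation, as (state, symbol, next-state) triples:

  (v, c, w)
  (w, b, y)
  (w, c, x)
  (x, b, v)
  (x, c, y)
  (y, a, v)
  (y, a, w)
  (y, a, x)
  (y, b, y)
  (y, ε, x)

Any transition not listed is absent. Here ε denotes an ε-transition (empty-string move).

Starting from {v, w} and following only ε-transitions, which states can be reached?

{v, w}

Begin with {v, w}.
No ε-moves leave this set, so the closure equals the set itself.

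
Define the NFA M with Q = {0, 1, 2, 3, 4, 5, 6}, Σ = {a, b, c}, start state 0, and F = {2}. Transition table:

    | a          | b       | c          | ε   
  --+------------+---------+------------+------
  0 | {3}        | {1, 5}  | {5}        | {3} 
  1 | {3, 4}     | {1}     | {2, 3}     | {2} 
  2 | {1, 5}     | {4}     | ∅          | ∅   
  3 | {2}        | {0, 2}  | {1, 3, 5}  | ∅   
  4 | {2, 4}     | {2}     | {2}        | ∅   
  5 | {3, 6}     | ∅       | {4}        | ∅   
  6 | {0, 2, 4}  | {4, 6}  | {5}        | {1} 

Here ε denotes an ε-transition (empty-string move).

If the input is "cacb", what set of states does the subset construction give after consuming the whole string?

{0, 1, 2, 3, 4}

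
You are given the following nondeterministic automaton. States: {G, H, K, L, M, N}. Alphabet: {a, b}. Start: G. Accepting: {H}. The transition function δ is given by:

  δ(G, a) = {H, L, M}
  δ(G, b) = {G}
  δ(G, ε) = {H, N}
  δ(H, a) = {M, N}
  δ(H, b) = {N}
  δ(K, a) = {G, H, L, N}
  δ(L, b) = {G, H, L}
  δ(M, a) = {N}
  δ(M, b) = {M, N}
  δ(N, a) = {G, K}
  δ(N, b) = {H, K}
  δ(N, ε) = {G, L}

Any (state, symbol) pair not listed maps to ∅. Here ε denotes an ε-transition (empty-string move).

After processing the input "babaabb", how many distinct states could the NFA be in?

6

Start: ε-closure({G}) = {G, H, L, N}.
Read 'b': G→{G}, H→{N}, L→{G, H, L}, N→{H, K}; now {G, H, K, L, N}.
Read 'a': G→{H, L, M}, H→{M, N}, K→{G, H, L, N}, L→∅, N→{G, K}; now {G, H, K, L, M, N}.
Read 'b': G→{G}, H→{N}, K→∅, L→{G, H, L}, M→{M, N}, N→{H, K}; now {G, H, K, L, M, N}.
Read 'a': G→{H, L, M}, H→{M, N}, K→{G, H, L, N}, L→∅, M→{N}, N→{G, K}; now {G, H, K, L, M, N}.
Read 'a': G→{H, L, M}, H→{M, N}, K→{G, H, L, N}, L→∅, M→{N}, N→{G, K}; now {G, H, K, L, M, N}.
Read 'b': G→{G}, H→{N}, K→∅, L→{G, H, L}, M→{M, N}, N→{H, K}; now {G, H, K, L, M, N}.
Read 'b': G→{G}, H→{N}, K→∅, L→{G, H, L}, M→{M, N}, N→{H, K}; now {G, H, K, L, M, N}.
That set has 6 states.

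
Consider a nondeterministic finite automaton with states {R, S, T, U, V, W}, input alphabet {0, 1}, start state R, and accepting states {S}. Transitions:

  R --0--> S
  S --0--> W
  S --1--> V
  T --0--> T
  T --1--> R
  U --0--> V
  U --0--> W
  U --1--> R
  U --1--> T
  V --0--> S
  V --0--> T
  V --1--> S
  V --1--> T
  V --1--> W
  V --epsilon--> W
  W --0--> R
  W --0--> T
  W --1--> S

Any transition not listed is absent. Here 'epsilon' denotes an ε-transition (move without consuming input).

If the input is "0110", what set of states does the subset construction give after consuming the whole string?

{R, T, W}

Start in {R}.
Read '0': R→{S}; now {S}.
Read '1': S→{V}; union {V}; ε-closure = {V, W}.
Read '1': V→{S, T, W}, W→{S}; now {S, T, W}.
Read '0': S→{W}, T→{T}, W→{R, T}; now {R, T, W}.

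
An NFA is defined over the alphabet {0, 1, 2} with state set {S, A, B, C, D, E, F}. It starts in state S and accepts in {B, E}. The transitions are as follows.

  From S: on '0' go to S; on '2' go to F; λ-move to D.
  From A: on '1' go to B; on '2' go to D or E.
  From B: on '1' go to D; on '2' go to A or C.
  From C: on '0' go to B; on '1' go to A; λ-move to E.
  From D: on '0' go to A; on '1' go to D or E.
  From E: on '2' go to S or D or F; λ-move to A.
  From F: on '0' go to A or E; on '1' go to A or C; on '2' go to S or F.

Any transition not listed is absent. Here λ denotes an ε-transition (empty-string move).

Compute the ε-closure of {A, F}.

{A, F}

Begin with {A, F}.
No ε-moves leave this set, so the closure equals the set itself.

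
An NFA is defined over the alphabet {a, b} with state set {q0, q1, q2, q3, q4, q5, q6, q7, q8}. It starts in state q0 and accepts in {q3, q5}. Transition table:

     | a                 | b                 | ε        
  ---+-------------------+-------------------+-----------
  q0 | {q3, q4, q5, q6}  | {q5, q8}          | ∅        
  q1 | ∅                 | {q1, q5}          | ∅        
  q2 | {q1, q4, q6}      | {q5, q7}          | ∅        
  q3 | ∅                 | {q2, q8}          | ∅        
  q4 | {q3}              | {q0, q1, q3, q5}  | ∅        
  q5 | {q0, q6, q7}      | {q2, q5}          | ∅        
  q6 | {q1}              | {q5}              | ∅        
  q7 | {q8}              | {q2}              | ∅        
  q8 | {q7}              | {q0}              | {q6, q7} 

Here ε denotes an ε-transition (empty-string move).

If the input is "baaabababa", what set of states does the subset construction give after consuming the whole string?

{q0, q1, q3, q4, q5, q6, q7, q8}

Start in {q0}.
Read 'b': {q0} → {q5, q6, q7, q8}.
Read 'a': {q5, q6, q7, q8} → {q0, q1, q6, q7, q8}.
Read 'a': {q0, q1, q6, q7, q8} → {q1, q3, q4, q5, q6, q7, q8}.
Read 'a': {q1, q3, q4, q5, q6, q7, q8} → {q0, q1, q3, q6, q7, q8}.
Read 'b': {q0, q1, q3, q6, q7, q8} → {q0, q1, q2, q5, q6, q7, q8}.
Read 'a': {q0, q1, q2, q5, q6, q7, q8} → {q0, q1, q3, q4, q5, q6, q7, q8}.
Read 'b': {q0, q1, q3, q4, q5, q6, q7, q8} → {q0, q1, q2, q3, q5, q6, q7, q8}.
Read 'a': {q0, q1, q2, q3, q5, q6, q7, q8} → {q0, q1, q3, q4, q5, q6, q7, q8}.
Read 'b': {q0, q1, q3, q4, q5, q6, q7, q8} → {q0, q1, q2, q3, q5, q6, q7, q8}.
Read 'a': {q0, q1, q2, q3, q5, q6, q7, q8} → {q0, q1, q3, q4, q5, q6, q7, q8}.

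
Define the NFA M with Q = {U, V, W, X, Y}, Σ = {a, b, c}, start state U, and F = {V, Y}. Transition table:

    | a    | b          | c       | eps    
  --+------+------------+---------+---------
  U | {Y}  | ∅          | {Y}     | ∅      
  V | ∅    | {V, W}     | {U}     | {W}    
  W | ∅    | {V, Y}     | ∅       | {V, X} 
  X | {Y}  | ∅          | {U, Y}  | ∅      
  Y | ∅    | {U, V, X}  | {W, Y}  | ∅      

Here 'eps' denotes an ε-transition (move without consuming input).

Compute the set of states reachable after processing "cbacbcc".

Start in {U}.
Read 'c': {U} → {Y}.
Read 'b': {Y} → {U, V, W, X}.
Read 'a': {U, V, W, X} → {Y}.
Read 'c': {Y} → {V, W, X, Y}.
Read 'b': {V, W, X, Y} → {U, V, W, X, Y}.
Read 'c': {U, V, W, X, Y} → {U, V, W, X, Y}.
Read 'c': {U, V, W, X, Y} → {U, V, W, X, Y}.

{U, V, W, X, Y}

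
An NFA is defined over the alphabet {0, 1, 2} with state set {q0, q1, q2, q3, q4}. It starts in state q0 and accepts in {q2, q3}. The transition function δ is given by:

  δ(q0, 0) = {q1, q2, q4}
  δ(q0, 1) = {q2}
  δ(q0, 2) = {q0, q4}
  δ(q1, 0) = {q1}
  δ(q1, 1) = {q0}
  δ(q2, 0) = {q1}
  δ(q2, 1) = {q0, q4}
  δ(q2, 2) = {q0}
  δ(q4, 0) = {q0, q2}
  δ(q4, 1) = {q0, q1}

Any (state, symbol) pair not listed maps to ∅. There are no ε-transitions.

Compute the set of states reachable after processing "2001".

Start in {q0}.
Read '2': q0→{q0, q4}; now {q0, q4}.
Read '0': q0→{q1, q2, q4}, q4→{q0, q2}; now {q0, q1, q2, q4}.
Read '0': q0→{q1, q2, q4}, q1→{q1}, q2→{q1}, q4→{q0, q2}; now {q0, q1, q2, q4}.
Read '1': q0→{q2}, q1→{q0}, q2→{q0, q4}, q4→{q0, q1}; now {q0, q1, q2, q4}.

{q0, q1, q2, q4}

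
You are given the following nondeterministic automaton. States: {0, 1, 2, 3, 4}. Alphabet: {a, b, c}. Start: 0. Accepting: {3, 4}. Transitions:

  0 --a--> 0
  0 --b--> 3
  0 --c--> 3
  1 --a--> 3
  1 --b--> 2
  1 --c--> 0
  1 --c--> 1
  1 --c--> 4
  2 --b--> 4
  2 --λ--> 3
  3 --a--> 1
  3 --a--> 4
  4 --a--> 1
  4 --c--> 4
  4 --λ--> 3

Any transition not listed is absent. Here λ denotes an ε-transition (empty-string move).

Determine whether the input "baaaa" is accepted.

Start in {0}.
Read 'b': 0→{3}; now {3}.
Read 'a': 3→{1, 4}; union {1, 4}; ε-closure = {1, 3, 4}.
Read 'a': 1→{3}, 3→{1, 4}, 4→{1}; now {1, 3, 4}.
Read 'a': 1→{3}, 3→{1, 4}, 4→{1}; now {1, 3, 4}.
Read 'a': 1→{3}, 3→{1, 4}, 4→{1}; now {1, 3, 4}.
The final set {1, 3, 4} contains the accepting states 3, 4.

Yes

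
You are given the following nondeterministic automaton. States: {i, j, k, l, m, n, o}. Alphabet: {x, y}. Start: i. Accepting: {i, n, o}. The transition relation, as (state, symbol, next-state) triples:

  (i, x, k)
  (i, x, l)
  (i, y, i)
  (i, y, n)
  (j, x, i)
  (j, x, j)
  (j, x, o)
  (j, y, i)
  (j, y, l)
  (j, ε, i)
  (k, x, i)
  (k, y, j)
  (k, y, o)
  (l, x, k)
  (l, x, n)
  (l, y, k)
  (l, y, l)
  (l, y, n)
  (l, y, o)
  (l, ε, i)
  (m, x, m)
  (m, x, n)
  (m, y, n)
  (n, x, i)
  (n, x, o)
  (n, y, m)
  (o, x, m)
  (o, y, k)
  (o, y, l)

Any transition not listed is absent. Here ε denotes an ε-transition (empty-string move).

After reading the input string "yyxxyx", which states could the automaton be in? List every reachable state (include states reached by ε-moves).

{i, j, k, l, m, n, o}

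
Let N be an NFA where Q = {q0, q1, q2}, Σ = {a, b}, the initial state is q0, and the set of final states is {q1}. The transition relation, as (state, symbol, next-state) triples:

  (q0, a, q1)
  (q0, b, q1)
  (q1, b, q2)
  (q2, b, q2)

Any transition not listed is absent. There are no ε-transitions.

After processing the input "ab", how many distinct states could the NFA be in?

Start in {q0}.
Read 'a': q0→{q1}; now {q1}.
Read 'b': q1→{q2}; now {q2}.
That set has 1 state.

1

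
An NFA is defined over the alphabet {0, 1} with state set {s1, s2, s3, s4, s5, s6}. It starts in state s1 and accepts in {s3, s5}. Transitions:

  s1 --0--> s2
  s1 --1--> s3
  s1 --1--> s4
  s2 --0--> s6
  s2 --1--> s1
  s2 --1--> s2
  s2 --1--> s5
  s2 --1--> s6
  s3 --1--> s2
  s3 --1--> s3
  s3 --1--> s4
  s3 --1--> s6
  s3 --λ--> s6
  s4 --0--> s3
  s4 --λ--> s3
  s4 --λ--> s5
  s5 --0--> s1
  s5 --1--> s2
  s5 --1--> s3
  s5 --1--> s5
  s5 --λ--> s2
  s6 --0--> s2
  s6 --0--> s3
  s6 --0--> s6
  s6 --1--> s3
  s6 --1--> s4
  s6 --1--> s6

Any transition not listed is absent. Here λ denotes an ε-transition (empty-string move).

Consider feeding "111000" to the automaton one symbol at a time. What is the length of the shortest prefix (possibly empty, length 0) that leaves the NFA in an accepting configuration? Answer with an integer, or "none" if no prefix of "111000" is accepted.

Start in {s1}.
Read '1': {s1} → {s2, s3, s4, s5, s6}.
None of the earlier sets intersect F, but {s2, s3, s4, s5, s6} does.

1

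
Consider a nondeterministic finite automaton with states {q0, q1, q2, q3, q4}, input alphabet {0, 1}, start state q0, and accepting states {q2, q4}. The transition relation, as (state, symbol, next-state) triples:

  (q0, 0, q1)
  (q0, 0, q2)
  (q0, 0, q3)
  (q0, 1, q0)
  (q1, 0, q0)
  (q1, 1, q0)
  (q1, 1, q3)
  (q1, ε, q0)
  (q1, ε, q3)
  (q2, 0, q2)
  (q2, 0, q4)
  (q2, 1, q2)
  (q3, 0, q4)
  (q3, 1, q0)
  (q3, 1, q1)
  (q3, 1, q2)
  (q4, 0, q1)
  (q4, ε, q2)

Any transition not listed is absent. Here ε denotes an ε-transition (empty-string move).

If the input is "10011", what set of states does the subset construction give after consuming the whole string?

Start in {q0}.
Read '1': q0→{q0}; now {q0}.
Read '0': q0→{q1, q2, q3}; union {q1, q2, q3}; ε-closure = {q0, q1, q2, q3}.
Read '0': q0→{q1, q2, q3}, q1→{q0}, q2→{q2, q4}, q3→{q4}; now {q0, q1, q2, q3, q4}.
Read '1': q0→{q0}, q1→{q0, q3}, q2→{q2}, q3→{q0, q1, q2}, q4→∅; now {q0, q1, q2, q3}.
Read '1': q0→{q0}, q1→{q0, q3}, q2→{q2}, q3→{q0, q1, q2}; now {q0, q1, q2, q3}.

{q0, q1, q2, q3}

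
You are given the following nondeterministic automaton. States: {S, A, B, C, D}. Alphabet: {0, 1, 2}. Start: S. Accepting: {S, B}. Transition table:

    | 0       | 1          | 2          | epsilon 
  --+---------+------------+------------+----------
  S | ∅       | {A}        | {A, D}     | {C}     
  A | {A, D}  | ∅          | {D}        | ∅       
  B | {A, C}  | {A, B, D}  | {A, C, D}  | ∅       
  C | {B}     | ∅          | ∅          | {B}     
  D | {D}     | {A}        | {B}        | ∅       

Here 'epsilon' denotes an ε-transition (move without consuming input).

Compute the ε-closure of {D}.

Begin with {D}.
No ε-moves leave this set, so the closure equals the set itself.

{D}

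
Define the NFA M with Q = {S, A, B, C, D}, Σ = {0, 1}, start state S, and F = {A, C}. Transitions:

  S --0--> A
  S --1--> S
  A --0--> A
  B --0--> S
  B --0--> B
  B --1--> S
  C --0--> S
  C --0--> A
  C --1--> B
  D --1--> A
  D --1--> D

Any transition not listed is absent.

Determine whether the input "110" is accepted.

Yes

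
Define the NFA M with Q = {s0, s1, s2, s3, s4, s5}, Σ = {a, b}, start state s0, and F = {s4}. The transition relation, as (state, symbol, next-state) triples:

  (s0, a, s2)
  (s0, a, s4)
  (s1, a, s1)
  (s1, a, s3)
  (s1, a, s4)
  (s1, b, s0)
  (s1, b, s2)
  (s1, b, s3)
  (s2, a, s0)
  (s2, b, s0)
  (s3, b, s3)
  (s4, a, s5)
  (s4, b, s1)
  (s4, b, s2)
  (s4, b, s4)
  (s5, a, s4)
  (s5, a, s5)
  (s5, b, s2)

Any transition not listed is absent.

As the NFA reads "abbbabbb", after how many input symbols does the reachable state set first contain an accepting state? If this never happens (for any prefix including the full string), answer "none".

1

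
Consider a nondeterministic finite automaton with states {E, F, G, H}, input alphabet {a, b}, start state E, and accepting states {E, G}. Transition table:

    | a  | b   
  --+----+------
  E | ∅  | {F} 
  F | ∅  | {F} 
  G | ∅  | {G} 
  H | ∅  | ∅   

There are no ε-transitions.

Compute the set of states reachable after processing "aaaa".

∅

Start in {E}.
Read 'a': E→∅; now ∅.
The set is empty and remains empty for the remaining 3 symbols.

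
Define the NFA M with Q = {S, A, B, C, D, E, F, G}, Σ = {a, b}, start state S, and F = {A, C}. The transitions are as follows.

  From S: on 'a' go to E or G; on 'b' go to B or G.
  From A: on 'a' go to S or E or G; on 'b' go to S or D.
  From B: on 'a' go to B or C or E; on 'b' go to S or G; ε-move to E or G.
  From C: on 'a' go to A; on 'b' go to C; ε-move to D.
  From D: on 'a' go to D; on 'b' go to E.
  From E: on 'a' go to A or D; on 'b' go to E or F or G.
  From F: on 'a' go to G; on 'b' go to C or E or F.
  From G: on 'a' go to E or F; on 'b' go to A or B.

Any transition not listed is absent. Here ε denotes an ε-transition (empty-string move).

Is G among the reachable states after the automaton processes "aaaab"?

Start in {S}.
Read 'a': S→{E, G}; now {E, G}.
Read 'a': E→{A, D}, G→{E, F}; now {A, D, E, F}.
Read 'a': A→{S, E, G}, D→{D}, E→{A, D}, F→{G}; now {S, A, D, E, G}.
Read 'a': S→{E, G}, A→{S, E, G}, D→{D}, E→{A, D}, G→{E, F}; now {S, A, D, E, F, G}.
Read 'b': S→{B, G}, A→{S, D}, D→{E}, E→{E, F, G}, F→{C, E, F}, G→{A, B}; now {S, A, B, C, D, E, F, G}.
State G is in {S, A, B, C, D, E, F, G}.

Yes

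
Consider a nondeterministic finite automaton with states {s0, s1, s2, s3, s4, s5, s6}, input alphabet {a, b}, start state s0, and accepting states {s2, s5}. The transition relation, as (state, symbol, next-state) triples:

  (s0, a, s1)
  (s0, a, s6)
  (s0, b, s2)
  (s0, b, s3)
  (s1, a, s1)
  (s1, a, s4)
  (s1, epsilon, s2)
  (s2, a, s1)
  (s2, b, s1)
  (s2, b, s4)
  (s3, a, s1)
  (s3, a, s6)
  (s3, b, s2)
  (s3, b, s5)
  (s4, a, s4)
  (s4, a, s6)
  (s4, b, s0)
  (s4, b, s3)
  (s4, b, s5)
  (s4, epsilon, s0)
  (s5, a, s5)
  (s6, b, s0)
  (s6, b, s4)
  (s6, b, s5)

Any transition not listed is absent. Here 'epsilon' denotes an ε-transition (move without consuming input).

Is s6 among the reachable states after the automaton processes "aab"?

Start in {s0}.
Read 'a': s0→{s1, s6}; union {s1, s6}; ε-closure = {s1, s2, s6}.
Read 'a': s1→{s1, s4}, s2→{s1}, s6→∅; union {s1, s4}; ε-closure = {s0, s1, s2, s4}.
Read 'b': s0→{s2, s3}, s1→∅, s2→{s1, s4}, s4→{s0, s3, s5}; now {s0, s1, s2, s3, s4, s5}.
State s6 is not in {s0, s1, s2, s3, s4, s5}.

No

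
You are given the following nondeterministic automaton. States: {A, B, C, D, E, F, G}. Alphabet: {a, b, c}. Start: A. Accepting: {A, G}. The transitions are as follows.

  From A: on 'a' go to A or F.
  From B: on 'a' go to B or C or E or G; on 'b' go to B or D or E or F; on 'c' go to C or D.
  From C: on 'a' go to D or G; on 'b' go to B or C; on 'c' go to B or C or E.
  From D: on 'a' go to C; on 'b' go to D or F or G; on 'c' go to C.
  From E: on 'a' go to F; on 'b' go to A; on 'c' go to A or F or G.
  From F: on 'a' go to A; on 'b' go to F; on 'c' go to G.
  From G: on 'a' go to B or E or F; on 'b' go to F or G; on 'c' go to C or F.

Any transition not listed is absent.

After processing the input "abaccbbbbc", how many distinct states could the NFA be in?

0

Start in {A}.
Read 'a': {A} → {A, F}.
Read 'b': {A, F} → {F}.
Read 'a': {F} → {A}.
Read 'c': {A} → ∅.
The set is empty and remains empty for the remaining 6 symbols.
That set has 0 states.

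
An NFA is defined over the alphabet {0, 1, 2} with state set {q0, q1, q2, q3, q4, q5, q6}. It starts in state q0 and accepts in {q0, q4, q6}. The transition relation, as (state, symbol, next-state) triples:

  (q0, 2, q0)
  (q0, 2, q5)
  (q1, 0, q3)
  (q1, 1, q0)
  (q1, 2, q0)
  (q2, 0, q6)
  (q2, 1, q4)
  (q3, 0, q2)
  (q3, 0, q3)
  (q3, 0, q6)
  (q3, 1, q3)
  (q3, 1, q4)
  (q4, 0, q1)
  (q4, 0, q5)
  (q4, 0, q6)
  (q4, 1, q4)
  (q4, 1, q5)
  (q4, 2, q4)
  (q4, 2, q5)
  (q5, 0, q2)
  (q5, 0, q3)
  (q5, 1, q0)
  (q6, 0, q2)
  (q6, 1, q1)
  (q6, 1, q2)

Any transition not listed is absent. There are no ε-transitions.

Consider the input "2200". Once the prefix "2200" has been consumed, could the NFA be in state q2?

Start in {q0}.
Read '2': q0→{q0, q5}; now {q0, q5}.
Read '2': q0→{q0, q5}, q5→∅; now {q0, q5}.
Read '0': q0→∅, q5→{q2, q3}; now {q2, q3}.
Read '0': q2→{q6}, q3→{q2, q3, q6}; now {q2, q3, q6}.
State q2 is in {q2, q3, q6}.

Yes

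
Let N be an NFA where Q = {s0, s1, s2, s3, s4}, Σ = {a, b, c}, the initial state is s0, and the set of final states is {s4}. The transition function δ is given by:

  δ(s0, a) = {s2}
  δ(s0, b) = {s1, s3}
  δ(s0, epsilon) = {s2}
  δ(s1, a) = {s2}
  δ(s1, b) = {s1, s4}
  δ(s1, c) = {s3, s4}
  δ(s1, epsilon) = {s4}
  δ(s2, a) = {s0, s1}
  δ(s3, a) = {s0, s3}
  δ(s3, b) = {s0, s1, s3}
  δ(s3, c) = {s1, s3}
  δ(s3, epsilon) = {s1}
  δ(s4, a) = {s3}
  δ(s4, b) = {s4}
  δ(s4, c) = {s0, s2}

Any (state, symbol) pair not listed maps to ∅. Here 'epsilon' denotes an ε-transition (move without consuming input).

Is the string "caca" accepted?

Start: ε-closure({s0}) = {s0, s2}.
Read 'c': s0→∅, s2→∅; now ∅.
The set is empty and remains empty for the remaining 3 symbols.
The final set ∅ contains no accepting state.

No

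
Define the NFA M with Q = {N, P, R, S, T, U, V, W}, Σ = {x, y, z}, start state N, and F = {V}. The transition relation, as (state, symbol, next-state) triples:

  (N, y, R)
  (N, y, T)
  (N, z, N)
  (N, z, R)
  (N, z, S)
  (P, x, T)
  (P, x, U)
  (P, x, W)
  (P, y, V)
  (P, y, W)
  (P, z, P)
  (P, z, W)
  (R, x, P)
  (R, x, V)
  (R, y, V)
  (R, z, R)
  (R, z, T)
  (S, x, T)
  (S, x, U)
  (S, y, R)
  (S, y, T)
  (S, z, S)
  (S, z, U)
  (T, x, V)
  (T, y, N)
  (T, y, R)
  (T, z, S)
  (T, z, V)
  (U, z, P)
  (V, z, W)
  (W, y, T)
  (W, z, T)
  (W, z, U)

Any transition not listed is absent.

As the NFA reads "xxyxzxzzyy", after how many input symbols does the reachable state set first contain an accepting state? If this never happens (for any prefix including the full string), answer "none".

Start in {N}.
Read 'x': {N} → ∅.
The set is empty and remains empty for the remaining 9 symbols.
No reachable set along the way intersects F.

none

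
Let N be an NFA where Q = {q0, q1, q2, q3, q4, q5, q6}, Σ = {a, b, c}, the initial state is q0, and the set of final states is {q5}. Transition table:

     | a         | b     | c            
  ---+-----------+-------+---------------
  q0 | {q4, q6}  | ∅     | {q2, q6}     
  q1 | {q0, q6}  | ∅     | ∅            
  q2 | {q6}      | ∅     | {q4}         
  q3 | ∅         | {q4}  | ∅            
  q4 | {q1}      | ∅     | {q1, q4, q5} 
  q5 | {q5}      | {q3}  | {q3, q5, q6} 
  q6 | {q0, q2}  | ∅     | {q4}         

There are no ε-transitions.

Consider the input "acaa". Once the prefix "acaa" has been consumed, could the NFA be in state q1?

No

Start in {q0}.
Read 'a': {q0} → {q4, q6}.
Read 'c': {q4, q6} → {q1, q4, q5}.
Read 'a': {q1, q4, q5} → {q0, q1, q5, q6}.
Read 'a': {q0, q1, q5, q6} → {q0, q2, q4, q5, q6}.
State q1 is not in {q0, q2, q4, q5, q6}.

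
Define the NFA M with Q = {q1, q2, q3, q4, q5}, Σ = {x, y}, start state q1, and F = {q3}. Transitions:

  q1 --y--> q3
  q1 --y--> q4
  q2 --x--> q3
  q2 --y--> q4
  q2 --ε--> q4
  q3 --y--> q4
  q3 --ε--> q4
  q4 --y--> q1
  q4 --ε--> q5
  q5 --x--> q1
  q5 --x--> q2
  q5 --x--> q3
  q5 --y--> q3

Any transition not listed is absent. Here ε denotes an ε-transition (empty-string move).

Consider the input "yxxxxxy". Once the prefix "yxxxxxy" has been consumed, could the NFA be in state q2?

Start in {q1}.
Read 'y': q1→{q3, q4}; union {q3, q4}; ε-closure = {q3, q4, q5}.
Read 'x': q3→∅, q4→∅, q5→{q1, q2, q3}; union {q1, q2, q3}; ε-closure = {q1, q2, q3, q4, q5}.
Read 'x': q1→∅, q2→{q3}, q3→∅, q4→∅, q5→{q1, q2, q3}; union {q1, q2, q3}; ε-closure = {q1, q2, q3, q4, q5}.
Read 'x': q1→∅, q2→{q3}, q3→∅, q4→∅, q5→{q1, q2, q3}; union {q1, q2, q3}; ε-closure = {q1, q2, q3, q4, q5}.
Read 'x': q1→∅, q2→{q3}, q3→∅, q4→∅, q5→{q1, q2, q3}; union {q1, q2, q3}; ε-closure = {q1, q2, q3, q4, q5}.
Read 'x': q1→∅, q2→{q3}, q3→∅, q4→∅, q5→{q1, q2, q3}; union {q1, q2, q3}; ε-closure = {q1, q2, q3, q4, q5}.
Read 'y': q1→{q3, q4}, q2→{q4}, q3→{q4}, q4→{q1}, q5→{q3}; union {q1, q3, q4}; ε-closure = {q1, q3, q4, q5}.
State q2 is not in {q1, q3, q4, q5}.

No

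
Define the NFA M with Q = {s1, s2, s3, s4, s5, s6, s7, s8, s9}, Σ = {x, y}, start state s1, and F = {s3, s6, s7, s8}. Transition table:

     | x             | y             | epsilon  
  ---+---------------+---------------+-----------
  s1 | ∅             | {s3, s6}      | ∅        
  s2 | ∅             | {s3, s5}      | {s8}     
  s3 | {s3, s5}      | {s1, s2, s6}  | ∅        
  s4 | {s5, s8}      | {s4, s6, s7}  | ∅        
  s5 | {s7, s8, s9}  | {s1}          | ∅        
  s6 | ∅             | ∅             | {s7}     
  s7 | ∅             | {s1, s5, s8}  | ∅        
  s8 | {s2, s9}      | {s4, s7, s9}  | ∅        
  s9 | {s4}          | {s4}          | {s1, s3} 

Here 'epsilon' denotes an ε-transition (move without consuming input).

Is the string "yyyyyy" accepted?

Yes

Start in {s1}.
Read 'y': {s1} → {s3, s6, s7}.
Read 'y': {s3, s6, s7} → {s1, s2, s5, s6, s7, s8}.
Read 'y': {s1, s2, s5, s6, s7, s8} → {s1, s3, s4, s5, s6, s7, s8, s9}.
Read 'y': {s1, s3, s4, s5, s6, s7, s8, s9} → {s1, s2, s3, s4, s5, s6, s7, s8, s9}.
Read 'y': {s1, s2, s3, s4, s5, s6, s7, s8, s9} → {s1, s2, s3, s4, s5, s6, s7, s8, s9}.
Read 'y': {s1, s2, s3, s4, s5, s6, s7, s8, s9} → {s1, s2, s3, s4, s5, s6, s7, s8, s9}.
The final set {s1, s2, s3, s4, s5, s6, s7, s8, s9} contains the accepting states s3, s6, s7, s8.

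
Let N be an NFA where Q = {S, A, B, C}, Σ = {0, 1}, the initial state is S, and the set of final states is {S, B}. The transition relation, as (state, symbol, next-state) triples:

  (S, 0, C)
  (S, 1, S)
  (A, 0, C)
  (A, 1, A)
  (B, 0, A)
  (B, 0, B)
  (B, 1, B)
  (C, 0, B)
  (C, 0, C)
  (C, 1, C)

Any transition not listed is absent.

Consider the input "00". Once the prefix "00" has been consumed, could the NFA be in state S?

Start in {S}.
Read '0': {S} → {C}.
Read '0': {C} → {B, C}.
State S is not in {B, C}.

No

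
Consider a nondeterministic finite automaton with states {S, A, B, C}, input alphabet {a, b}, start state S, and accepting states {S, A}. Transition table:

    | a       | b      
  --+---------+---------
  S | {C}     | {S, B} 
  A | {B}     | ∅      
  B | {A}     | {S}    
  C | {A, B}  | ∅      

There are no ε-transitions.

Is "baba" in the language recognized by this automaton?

Start in {S}.
Read 'b': {S} → {S, B}.
Read 'a': {S, B} → {A, C}.
Read 'b': {A, C} → ∅.
The set is empty and remains empty for the remaining 1 symbol.
The final set ∅ contains no accepting state.

No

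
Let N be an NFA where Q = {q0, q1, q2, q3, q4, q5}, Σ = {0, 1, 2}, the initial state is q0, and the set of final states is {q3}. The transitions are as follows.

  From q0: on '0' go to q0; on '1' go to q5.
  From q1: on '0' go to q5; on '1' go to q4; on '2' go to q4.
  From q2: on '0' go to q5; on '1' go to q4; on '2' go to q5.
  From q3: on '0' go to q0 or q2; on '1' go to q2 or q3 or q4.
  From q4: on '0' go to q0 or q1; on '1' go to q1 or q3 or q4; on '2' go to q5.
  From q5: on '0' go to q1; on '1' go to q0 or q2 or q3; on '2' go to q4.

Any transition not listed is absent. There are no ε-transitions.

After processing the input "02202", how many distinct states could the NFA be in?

Start in {q0}.
Read '0': q0→{q0}; now {q0}.
Read '2': q0→∅; now ∅.
The set is empty and remains empty for the remaining 3 symbols.
That set has 0 states.

0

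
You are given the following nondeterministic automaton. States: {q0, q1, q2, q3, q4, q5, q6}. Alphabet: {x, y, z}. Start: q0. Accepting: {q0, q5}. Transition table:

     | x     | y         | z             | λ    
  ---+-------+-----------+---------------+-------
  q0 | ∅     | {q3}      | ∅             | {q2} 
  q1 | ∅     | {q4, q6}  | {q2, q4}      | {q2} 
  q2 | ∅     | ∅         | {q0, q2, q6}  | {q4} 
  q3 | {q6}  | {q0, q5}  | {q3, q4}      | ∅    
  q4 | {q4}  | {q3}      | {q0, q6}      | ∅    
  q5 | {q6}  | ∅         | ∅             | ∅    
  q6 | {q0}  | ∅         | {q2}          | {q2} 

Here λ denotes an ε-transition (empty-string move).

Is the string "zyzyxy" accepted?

No

Start: ε-closure({q0}) = {q0, q2, q4}.
Read 'z': {q0, q2, q4} → {q0, q2, q4, q6}.
Read 'y': {q0, q2, q4, q6} → {q3}.
Read 'z': {q3} → {q3, q4}.
Read 'y': {q3, q4} → {q0, q2, q3, q4, q5}.
Read 'x': {q0, q2, q3, q4, q5} → {q2, q4, q6}.
Read 'y': {q2, q4, q6} → {q3}.
The final set {q3} contains no accepting state.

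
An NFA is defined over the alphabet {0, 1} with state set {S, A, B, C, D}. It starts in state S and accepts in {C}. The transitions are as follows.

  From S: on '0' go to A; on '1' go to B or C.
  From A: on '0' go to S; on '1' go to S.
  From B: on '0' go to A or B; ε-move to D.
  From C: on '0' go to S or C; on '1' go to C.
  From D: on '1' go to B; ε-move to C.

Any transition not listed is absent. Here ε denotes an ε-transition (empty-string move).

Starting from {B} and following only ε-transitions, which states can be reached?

Begin with {B}.
ε-move B → D; add D.
ε-move D → C; add C.

{B, C, D}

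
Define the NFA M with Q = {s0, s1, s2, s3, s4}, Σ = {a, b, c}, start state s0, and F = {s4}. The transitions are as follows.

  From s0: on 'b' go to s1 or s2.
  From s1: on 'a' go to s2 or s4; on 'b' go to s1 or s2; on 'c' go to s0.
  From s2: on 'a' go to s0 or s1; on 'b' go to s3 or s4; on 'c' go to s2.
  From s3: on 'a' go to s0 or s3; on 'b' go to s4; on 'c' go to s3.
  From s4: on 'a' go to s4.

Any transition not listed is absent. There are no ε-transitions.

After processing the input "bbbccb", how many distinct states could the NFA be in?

2

Start in {s0}.
Read 'b': {s0} → {s1, s2}.
Read 'b': {s1, s2} → {s1, s2, s3, s4}.
Read 'b': {s1, s2, s3, s4} → {s1, s2, s3, s4}.
Read 'c': {s1, s2, s3, s4} → {s0, s2, s3}.
Read 'c': {s0, s2, s3} → {s2, s3}.
Read 'b': {s2, s3} → {s3, s4}.
That set has 2 states.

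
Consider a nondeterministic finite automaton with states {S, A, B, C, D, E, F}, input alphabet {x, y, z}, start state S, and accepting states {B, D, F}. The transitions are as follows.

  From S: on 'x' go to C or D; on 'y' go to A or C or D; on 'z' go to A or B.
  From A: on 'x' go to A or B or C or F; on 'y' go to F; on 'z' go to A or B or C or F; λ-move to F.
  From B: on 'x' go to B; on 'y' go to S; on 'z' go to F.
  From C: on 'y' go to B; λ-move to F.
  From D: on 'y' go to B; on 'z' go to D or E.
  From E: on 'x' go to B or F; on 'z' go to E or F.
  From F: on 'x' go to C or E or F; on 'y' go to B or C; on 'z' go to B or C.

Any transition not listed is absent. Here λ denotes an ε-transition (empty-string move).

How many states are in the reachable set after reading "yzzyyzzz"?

6

Start in {S}.
Read 'y': {S} → {A, C, D, F}.
Read 'z': {A, C, D, F} → {A, B, C, D, E, F}.
Read 'z': {A, B, C, D, E, F} → {A, B, C, D, E, F}.
Read 'y': {A, B, C, D, E, F} → {S, B, C, F}.
Read 'y': {S, B, C, F} → {S, A, B, C, D, F}.
Read 'z': {S, A, B, C, D, F} → {A, B, C, D, E, F}.
Read 'z': {A, B, C, D, E, F} → {A, B, C, D, E, F}.
Read 'z': {A, B, C, D, E, F} → {A, B, C, D, E, F}.
That set has 6 states.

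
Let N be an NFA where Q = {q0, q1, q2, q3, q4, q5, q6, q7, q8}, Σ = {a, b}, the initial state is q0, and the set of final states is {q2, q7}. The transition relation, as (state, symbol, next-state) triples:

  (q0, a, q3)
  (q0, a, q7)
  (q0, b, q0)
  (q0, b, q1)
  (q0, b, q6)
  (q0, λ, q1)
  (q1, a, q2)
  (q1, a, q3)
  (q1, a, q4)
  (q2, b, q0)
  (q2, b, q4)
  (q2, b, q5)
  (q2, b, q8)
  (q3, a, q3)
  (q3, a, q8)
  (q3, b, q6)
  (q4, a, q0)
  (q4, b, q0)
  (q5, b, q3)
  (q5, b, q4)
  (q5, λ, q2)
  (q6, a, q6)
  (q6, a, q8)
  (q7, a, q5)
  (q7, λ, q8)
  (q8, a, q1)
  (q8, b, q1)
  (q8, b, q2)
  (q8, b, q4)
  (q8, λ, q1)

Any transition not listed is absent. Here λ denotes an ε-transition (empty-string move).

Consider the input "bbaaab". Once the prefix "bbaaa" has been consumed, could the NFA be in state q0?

Yes

Start: ε-closure({q0}) = {q0, q1}.
Read 'b': q0→{q0, q1, q6}, q1→∅; now {q0, q1, q6}.
Read 'b': q0→{q0, q1, q6}, q1→∅, q6→∅; now {q0, q1, q6}.
Read 'a': q0→{q3, q7}, q1→{q2, q3, q4}, q6→{q6, q8}; union {q2, q3, q4, q6, q7, q8}; ε-closure = {q1, q2, q3, q4, q6, q7, q8}.
Read 'a': q1→{q2, q3, q4}, q2→∅, q3→{q3, q8}, q4→{q0}, q6→{q6, q8}, q7→{q5}, q8→{q1}; now {q0, q1, q2, q3, q4, q5, q6, q8}.
Read 'a': q0→{q3, q7}, q1→{q2, q3, q4}, q2→∅, q3→{q3, q8}, q4→{q0}, q5→∅, q6→{q6, q8}, q8→{q1}; now {q0, q1, q2, q3, q4, q6, q7, q8}.
State q0 is in {q0, q1, q2, q3, q4, q6, q7, q8}.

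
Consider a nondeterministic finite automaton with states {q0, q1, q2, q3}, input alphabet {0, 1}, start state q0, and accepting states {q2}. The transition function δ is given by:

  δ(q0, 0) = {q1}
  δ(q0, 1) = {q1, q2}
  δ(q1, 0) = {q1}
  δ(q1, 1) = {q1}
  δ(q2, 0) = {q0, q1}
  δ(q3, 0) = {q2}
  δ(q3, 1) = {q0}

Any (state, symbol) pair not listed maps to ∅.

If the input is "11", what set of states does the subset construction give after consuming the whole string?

{q1}

Start in {q0}.
Read '1': q0→{q1, q2}; now {q1, q2}.
Read '1': q1→{q1}, q2→∅; now {q1}.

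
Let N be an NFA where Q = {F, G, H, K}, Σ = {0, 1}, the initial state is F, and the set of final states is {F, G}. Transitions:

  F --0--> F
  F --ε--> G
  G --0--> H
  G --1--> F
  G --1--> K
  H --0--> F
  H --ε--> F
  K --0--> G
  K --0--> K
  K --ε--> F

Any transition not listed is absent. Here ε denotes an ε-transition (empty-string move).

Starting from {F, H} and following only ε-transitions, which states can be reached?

Begin with {F, H}.
ε-move F → G; add G.

{F, G, H}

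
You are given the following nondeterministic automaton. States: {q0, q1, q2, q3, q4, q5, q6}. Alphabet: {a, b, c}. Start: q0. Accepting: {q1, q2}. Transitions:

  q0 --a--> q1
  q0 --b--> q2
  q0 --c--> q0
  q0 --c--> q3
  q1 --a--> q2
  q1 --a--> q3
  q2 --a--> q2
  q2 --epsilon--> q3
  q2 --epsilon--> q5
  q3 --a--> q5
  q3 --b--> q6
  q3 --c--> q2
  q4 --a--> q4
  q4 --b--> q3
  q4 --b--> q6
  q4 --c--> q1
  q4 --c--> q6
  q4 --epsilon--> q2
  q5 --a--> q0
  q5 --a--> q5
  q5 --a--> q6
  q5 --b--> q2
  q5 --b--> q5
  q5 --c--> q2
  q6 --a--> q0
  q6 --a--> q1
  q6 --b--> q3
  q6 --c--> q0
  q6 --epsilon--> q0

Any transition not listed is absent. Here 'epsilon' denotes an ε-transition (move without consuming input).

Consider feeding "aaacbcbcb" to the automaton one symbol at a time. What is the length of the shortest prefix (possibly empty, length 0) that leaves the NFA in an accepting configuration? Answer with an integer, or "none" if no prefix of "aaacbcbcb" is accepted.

1

Start in {q0}.
Read 'a': q0→{q1}; now {q1}.
None of the earlier sets intersect F, but {q1} does.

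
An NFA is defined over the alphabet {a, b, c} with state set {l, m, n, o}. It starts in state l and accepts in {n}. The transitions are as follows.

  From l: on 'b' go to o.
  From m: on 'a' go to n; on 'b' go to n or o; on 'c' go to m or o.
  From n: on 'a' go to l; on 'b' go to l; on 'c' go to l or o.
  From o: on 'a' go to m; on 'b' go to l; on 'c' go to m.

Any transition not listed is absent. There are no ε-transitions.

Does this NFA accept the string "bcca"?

Start in {l}.
Read 'b': l→{o}; now {o}.
Read 'c': o→{m}; now {m}.
Read 'c': m→{m, o}; now {m, o}.
Read 'a': m→{n}, o→{m}; now {m, n}.
The final set {m, n} contains the accepting state n.

Yes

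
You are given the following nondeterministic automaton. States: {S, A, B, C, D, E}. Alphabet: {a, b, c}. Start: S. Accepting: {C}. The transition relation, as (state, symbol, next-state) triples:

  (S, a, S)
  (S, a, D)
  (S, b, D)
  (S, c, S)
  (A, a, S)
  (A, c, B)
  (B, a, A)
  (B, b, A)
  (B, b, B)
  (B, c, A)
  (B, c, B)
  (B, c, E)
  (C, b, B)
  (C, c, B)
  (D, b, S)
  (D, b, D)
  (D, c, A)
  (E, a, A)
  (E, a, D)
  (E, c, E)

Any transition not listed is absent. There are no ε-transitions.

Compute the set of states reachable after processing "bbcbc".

Start in {S}.
Read 'b': {S} → {D}.
Read 'b': {D} → {S, D}.
Read 'c': {S, D} → {S, A}.
Read 'b': {S, A} → {D}.
Read 'c': {D} → {A}.

{A}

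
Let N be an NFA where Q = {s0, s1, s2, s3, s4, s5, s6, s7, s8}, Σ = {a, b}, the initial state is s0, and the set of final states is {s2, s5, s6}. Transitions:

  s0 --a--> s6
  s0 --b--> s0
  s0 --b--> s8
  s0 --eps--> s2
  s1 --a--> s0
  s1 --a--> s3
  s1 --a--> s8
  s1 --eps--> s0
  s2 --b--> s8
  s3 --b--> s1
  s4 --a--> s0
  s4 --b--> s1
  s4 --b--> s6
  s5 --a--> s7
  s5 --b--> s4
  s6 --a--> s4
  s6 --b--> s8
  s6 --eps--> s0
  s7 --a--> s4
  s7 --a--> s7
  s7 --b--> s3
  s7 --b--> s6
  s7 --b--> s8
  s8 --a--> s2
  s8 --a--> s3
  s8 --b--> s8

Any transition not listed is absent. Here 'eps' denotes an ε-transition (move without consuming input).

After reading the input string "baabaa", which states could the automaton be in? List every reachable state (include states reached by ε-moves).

Start: ε-closure({s0}) = {s0, s2}.
Read 'b': s0→{s0, s8}, s2→{s8}; union {s0, s8}; ε-closure = {s0, s2, s8}.
Read 'a': s0→{s6}, s2→∅, s8→{s2, s3}; union {s2, s3, s6}; ε-closure = {s0, s2, s3, s6}.
Read 'a': s0→{s6}, s2→∅, s3→∅, s6→{s4}; union {s4, s6}; ε-closure = {s0, s2, s4, s6}.
Read 'b': s0→{s0, s8}, s2→{s8}, s4→{s1, s6}, s6→{s8}; union {s0, s1, s6, s8}; ε-closure = {s0, s1, s2, s6, s8}.
Read 'a': s0→{s6}, s1→{s0, s3, s8}, s2→∅, s6→{s4}, s8→{s2, s3}; now {s0, s2, s3, s4, s6, s8}.
Read 'a': s0→{s6}, s2→∅, s3→∅, s4→{s0}, s6→{s4}, s8→{s2, s3}; now {s0, s2, s3, s4, s6}.

{s0, s2, s3, s4, s6}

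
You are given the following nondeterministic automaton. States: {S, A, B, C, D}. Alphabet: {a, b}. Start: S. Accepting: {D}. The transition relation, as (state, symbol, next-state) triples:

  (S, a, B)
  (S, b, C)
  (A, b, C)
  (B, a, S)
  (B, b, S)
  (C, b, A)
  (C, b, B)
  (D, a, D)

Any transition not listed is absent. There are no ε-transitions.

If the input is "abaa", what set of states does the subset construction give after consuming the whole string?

Start in {S}.
Read 'a': S→{B}; now {B}.
Read 'b': B→{S}; now {S}.
Read 'a': S→{B}; now {B}.
Read 'a': B→{S}; now {S}.

{S}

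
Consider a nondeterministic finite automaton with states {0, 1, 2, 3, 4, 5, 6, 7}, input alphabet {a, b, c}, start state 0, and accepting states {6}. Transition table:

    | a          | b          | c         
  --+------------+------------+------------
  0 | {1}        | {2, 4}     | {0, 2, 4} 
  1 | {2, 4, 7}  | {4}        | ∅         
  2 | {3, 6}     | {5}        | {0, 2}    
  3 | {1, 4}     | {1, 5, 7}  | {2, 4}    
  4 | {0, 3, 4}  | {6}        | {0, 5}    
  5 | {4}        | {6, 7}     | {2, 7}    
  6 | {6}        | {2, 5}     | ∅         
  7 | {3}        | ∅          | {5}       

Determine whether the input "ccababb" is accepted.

Yes

Start in {0}.
Read 'c': {0} → {0, 2, 4}.
Read 'c': {0, 2, 4} → {0, 2, 4, 5}.
Read 'a': {0, 2, 4, 5} → {0, 1, 3, 4, 6}.
Read 'b': {0, 1, 3, 4, 6} → {1, 2, 4, 5, 6, 7}.
Read 'a': {1, 2, 4, 5, 6, 7} → {0, 2, 3, 4, 6, 7}.
Read 'b': {0, 2, 3, 4, 6, 7} → {1, 2, 4, 5, 6, 7}.
Read 'b': {1, 2, 4, 5, 6, 7} → {2, 4, 5, 6, 7}.
The final set {2, 4, 5, 6, 7} contains the accepting state 6.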